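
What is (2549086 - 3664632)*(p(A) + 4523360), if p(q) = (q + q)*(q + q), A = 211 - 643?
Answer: -5878766781376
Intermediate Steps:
A = -432
p(q) = 4*q² (p(q) = (2*q)*(2*q) = 4*q²)
(2549086 - 3664632)*(p(A) + 4523360) = (2549086 - 3664632)*(4*(-432)² + 4523360) = -1115546*(4*186624 + 4523360) = -1115546*(746496 + 4523360) = -1115546*5269856 = -5878766781376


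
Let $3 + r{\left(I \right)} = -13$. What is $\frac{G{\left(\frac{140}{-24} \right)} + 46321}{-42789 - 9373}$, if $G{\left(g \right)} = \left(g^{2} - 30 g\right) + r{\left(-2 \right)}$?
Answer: $- \frac{1674505}{1877832} \approx -0.89172$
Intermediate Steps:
$r{\left(I \right)} = -16$ ($r{\left(I \right)} = -3 - 13 = -16$)
$G{\left(g \right)} = -16 + g^{2} - 30 g$ ($G{\left(g \right)} = \left(g^{2} - 30 g\right) - 16 = -16 + g^{2} - 30 g$)
$\frac{G{\left(\frac{140}{-24} \right)} + 46321}{-42789 - 9373} = \frac{\left(-16 + \left(\frac{140}{-24}\right)^{2} - 30 \frac{140}{-24}\right) + 46321}{-42789 - 9373} = \frac{\left(-16 + \left(140 \left(- \frac{1}{24}\right)\right)^{2} - 30 \cdot 140 \left(- \frac{1}{24}\right)\right) + 46321}{-52162} = \left(\left(-16 + \left(- \frac{35}{6}\right)^{2} - -175\right) + 46321\right) \left(- \frac{1}{52162}\right) = \left(\left(-16 + \frac{1225}{36} + 175\right) + 46321\right) \left(- \frac{1}{52162}\right) = \left(\frac{6949}{36} + 46321\right) \left(- \frac{1}{52162}\right) = \frac{1674505}{36} \left(- \frac{1}{52162}\right) = - \frac{1674505}{1877832}$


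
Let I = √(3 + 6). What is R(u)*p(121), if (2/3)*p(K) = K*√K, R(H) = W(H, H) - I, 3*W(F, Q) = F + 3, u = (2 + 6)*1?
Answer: 1331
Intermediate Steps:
u = 8 (u = 8*1 = 8)
W(F, Q) = 1 + F/3 (W(F, Q) = (F + 3)/3 = (3 + F)/3 = 1 + F/3)
I = 3 (I = √9 = 3)
R(H) = -2 + H/3 (R(H) = (1 + H/3) - 1*3 = (1 + H/3) - 3 = -2 + H/3)
p(K) = 3*K^(3/2)/2 (p(K) = 3*(K*√K)/2 = 3*K^(3/2)/2)
R(u)*p(121) = (-2 + (⅓)*8)*(3*121^(3/2)/2) = (-2 + 8/3)*((3/2)*1331) = (⅔)*(3993/2) = 1331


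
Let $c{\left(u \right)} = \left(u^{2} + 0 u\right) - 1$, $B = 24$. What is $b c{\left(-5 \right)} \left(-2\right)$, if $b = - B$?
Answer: $1152$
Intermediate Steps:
$b = -24$ ($b = \left(-1\right) 24 = -24$)
$c{\left(u \right)} = -1 + u^{2}$ ($c{\left(u \right)} = \left(u^{2} + 0\right) - 1 = u^{2} - 1 = -1 + u^{2}$)
$b c{\left(-5 \right)} \left(-2\right) = - 24 \left(-1 + \left(-5\right)^{2}\right) \left(-2\right) = - 24 \left(-1 + 25\right) \left(-2\right) = \left(-24\right) 24 \left(-2\right) = \left(-576\right) \left(-2\right) = 1152$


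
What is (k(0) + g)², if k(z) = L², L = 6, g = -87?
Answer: 2601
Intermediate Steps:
k(z) = 36 (k(z) = 6² = 36)
(k(0) + g)² = (36 - 87)² = (-51)² = 2601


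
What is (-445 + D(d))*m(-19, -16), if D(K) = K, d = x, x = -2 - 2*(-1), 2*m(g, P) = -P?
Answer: -3560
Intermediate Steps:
m(g, P) = -P/2 (m(g, P) = (-P)/2 = -P/2)
x = 0 (x = -2 + 2 = 0)
d = 0
(-445 + D(d))*m(-19, -16) = (-445 + 0)*(-½*(-16)) = -445*8 = -3560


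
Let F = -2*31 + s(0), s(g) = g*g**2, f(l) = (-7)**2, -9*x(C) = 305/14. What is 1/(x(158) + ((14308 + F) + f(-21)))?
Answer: 126/1800865 ≈ 6.9966e-5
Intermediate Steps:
x(C) = -305/126 (x(C) = -305/(9*14) = -1/9*305/14 = -305/126)
f(l) = 49
s(g) = g**3
F = -62 (F = -2*31 + 0**3 = -62 + 0 = -62)
1/(x(158) + ((14308 + F) + f(-21))) = 1/(-305/126 + ((14308 - 62) + 49)) = 1/(-305/126 + (14246 + 49)) = 1/(-305/126 + 14295) = 1/(1800865/126) = 126/1800865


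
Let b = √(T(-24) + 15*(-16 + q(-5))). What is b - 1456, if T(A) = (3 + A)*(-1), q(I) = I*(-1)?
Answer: -1456 + 12*I ≈ -1456.0 + 12.0*I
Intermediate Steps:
q(I) = -I
T(A) = -3 - A
b = 12*I (b = √((-3 - 1*(-24)) + 15*(-16 - 1*(-5))) = √((-3 + 24) + 15*(-16 + 5)) = √(21 + 15*(-11)) = √(21 - 165) = √(-144) = 12*I ≈ 12.0*I)
b - 1456 = 12*I - 1456 = -1456 + 12*I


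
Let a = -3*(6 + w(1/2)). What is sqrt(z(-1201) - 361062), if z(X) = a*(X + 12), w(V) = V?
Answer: I*sqrt(1351506)/2 ≈ 581.27*I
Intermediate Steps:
a = -39/2 (a = -3*(6 + 1/2) = -3*13/2 = -39/2 ≈ -19.500)
z(X) = -234 - 39*X/2 (z(X) = -39*(X + 12)/2 = -39*(12 + X)/2 = -234 - 39*X/2)
sqrt(z(-1201) - 361062) = sqrt((-234 - 39/2*(-1201)) - 361062) = sqrt((-234 + 46839/2) - 361062) = sqrt(46371/2 - 361062) = sqrt(-675753/2) = I*sqrt(1351506)/2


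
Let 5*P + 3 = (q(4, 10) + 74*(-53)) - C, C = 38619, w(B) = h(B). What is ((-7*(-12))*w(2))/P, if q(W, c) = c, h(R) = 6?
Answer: -140/2363 ≈ -0.059247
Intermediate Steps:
w(B) = 6
P = -42534/5 (P = -⅗ + ((10 + 74*(-53)) - 1*38619)/5 = -⅗ + ((10 - 3922) - 38619)/5 = -⅗ + (-3912 - 38619)/5 = -⅗ + (⅕)*(-42531) = -⅗ - 42531/5 = -42534/5 ≈ -8506.8)
((-7*(-12))*w(2))/P = (-7*(-12)*6)/(-42534/5) = (84*6)*(-5/42534) = 504*(-5/42534) = -140/2363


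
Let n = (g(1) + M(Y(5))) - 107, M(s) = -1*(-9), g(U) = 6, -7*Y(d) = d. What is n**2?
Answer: 8464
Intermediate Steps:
Y(d) = -d/7
M(s) = 9
n = -92 (n = (6 + 9) - 107 = 15 - 107 = -92)
n**2 = (-92)**2 = 8464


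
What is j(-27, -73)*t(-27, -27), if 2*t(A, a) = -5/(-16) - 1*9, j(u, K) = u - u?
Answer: 0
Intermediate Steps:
j(u, K) = 0
t(A, a) = -139/32 (t(A, a) = (-5/(-16) - 1*9)/2 = (-5*(-1/16) - 9)/2 = (5/16 - 9)/2 = (½)*(-139/16) = -139/32)
j(-27, -73)*t(-27, -27) = 0*(-139/32) = 0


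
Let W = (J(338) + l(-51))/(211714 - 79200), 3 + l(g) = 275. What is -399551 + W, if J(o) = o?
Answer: -26473050302/66257 ≈ -3.9955e+5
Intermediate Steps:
l(g) = 272 (l(g) = -3 + 275 = 272)
W = 305/66257 (W = (338 + 272)/(211714 - 79200) = 610/132514 = 610*(1/132514) = 305/66257 ≈ 0.0046033)
-399551 + W = -399551 + 305/66257 = -26473050302/66257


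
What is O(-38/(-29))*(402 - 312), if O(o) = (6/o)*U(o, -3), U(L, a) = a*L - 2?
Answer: -46440/19 ≈ -2444.2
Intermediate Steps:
U(L, a) = -2 + L*a (U(L, a) = L*a - 2 = -2 + L*a)
O(o) = 6*(-2 - 3*o)/o (O(o) = (6/o)*(-2 + o*(-3)) = (6/o)*(-2 - 3*o) = 6*(-2 - 3*o)/o)
O(-38/(-29))*(402 - 312) = (-18 - 12/((-38/(-29))))*(402 - 312) = (-18 - 12/((-38*(-1/29))))*90 = (-18 - 12/38/29)*90 = (-18 - 12*29/38)*90 = (-18 - 174/19)*90 = -516/19*90 = -46440/19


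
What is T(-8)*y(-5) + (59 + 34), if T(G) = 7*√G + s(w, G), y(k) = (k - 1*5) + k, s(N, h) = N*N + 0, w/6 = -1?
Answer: -447 - 210*I*√2 ≈ -447.0 - 296.98*I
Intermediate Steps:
w = -6 (w = 6*(-1) = -6)
s(N, h) = N² (s(N, h) = N² + 0 = N²)
y(k) = -5 + 2*k (y(k) = (k - 5) + k = (-5 + k) + k = -5 + 2*k)
T(G) = 36 + 7*√G (T(G) = 7*√G + (-6)² = 7*√G + 36 = 36 + 7*√G)
T(-8)*y(-5) + (59 + 34) = (36 + 7*√(-8))*(-5 + 2*(-5)) + (59 + 34) = (36 + 7*(2*I*√2))*(-5 - 10) + 93 = (36 + 14*I*√2)*(-15) + 93 = (-540 - 210*I*√2) + 93 = -447 - 210*I*√2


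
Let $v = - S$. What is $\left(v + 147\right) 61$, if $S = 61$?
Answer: $5246$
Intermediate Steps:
$v = -61$ ($v = \left(-1\right) 61 = -61$)
$\left(v + 147\right) 61 = \left(-61 + 147\right) 61 = 86 \cdot 61 = 5246$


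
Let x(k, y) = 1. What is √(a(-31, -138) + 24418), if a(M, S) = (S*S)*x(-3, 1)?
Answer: √43462 ≈ 208.48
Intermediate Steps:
a(M, S) = S² (a(M, S) = (S*S)*1 = S²*1 = S²)
√(a(-31, -138) + 24418) = √((-138)² + 24418) = √(19044 + 24418) = √43462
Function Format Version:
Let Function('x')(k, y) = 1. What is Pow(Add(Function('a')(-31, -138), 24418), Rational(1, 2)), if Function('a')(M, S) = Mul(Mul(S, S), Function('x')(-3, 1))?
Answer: Pow(43462, Rational(1, 2)) ≈ 208.48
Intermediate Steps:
Function('a')(M, S) = Pow(S, 2) (Function('a')(M, S) = Mul(Mul(S, S), 1) = Mul(Pow(S, 2), 1) = Pow(S, 2))
Pow(Add(Function('a')(-31, -138), 24418), Rational(1, 2)) = Pow(Add(Pow(-138, 2), 24418), Rational(1, 2)) = Pow(Add(19044, 24418), Rational(1, 2)) = Pow(43462, Rational(1, 2))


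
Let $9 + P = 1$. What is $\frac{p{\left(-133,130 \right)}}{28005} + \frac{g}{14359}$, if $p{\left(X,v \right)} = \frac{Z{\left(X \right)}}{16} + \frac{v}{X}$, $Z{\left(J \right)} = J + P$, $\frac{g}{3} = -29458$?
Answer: $- \frac{5266915856407}{855719435760} \approx -6.155$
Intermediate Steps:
$P = -8$ ($P = -9 + 1 = -8$)
$g = -88374$ ($g = 3 \left(-29458\right) = -88374$)
$Z{\left(J \right)} = -8 + J$ ($Z{\left(J \right)} = J - 8 = -8 + J$)
$p{\left(X,v \right)} = - \frac{1}{2} + \frac{X}{16} + \frac{v}{X}$ ($p{\left(X,v \right)} = \frac{-8 + X}{16} + \frac{v}{X} = \left(-8 + X\right) \frac{1}{16} + \frac{v}{X} = \left(- \frac{1}{2} + \frac{X}{16}\right) + \frac{v}{X} = - \frac{1}{2} + \frac{X}{16} + \frac{v}{X}$)
$\frac{p{\left(-133,130 \right)}}{28005} + \frac{g}{14359} = \frac{\frac{1}{-133} \left(130 + \frac{1}{16} \left(-133\right) \left(-8 - 133\right)\right)}{28005} - \frac{88374}{14359} = - \frac{130 + \frac{1}{16} \left(-133\right) \left(-141\right)}{133} \cdot \frac{1}{28005} - \frac{88374}{14359} = - \frac{130 + \frac{18753}{16}}{133} \cdot \frac{1}{28005} - \frac{88374}{14359} = \left(- \frac{1}{133}\right) \frac{20833}{16} \cdot \frac{1}{28005} - \frac{88374}{14359} = \left(- \frac{20833}{2128}\right) \frac{1}{28005} - \frac{88374}{14359} = - \frac{20833}{59594640} - \frac{88374}{14359} = - \frac{5266915856407}{855719435760}$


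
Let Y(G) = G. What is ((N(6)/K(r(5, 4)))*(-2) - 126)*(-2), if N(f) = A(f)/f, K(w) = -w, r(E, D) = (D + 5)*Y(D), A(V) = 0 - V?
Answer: 2269/9 ≈ 252.11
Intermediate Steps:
A(V) = -V
r(E, D) = D*(5 + D) (r(E, D) = (D + 5)*D = (5 + D)*D = D*(5 + D))
N(f) = -1 (N(f) = (-f)/f = -1)
((N(6)/K(r(5, 4)))*(-2) - 126)*(-2) = (-1/((-4*(5 + 4)))*(-2) - 126)*(-2) = (-1/((-4*9))*(-2) - 126)*(-2) = (-1/((-1*36))*(-2) - 126)*(-2) = (-1/(-36)*(-2) - 126)*(-2) = (-1*(-1/36)*(-2) - 126)*(-2) = ((1/36)*(-2) - 126)*(-2) = (-1/18 - 126)*(-2) = -2269/18*(-2) = 2269/9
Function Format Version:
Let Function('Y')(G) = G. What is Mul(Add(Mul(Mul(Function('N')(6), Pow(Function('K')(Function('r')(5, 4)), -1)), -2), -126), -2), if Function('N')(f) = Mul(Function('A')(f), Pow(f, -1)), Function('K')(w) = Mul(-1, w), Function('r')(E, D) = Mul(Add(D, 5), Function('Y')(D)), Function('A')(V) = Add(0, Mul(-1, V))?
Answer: Rational(2269, 9) ≈ 252.11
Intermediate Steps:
Function('A')(V) = Mul(-1, V)
Function('r')(E, D) = Mul(D, Add(5, D)) (Function('r')(E, D) = Mul(Add(D, 5), D) = Mul(Add(5, D), D) = Mul(D, Add(5, D)))
Function('N')(f) = -1 (Function('N')(f) = Mul(Mul(-1, f), Pow(f, -1)) = -1)
Mul(Add(Mul(Mul(Function('N')(6), Pow(Function('K')(Function('r')(5, 4)), -1)), -2), -126), -2) = Mul(Add(Mul(Mul(-1, Pow(Mul(-1, Mul(4, Add(5, 4))), -1)), -2), -126), -2) = Mul(Add(Mul(Mul(-1, Pow(Mul(-1, Mul(4, 9)), -1)), -2), -126), -2) = Mul(Add(Mul(Mul(-1, Pow(Mul(-1, 36), -1)), -2), -126), -2) = Mul(Add(Mul(Mul(-1, Pow(-36, -1)), -2), -126), -2) = Mul(Add(Mul(Mul(-1, Rational(-1, 36)), -2), -126), -2) = Mul(Add(Mul(Rational(1, 36), -2), -126), -2) = Mul(Add(Rational(-1, 18), -126), -2) = Mul(Rational(-2269, 18), -2) = Rational(2269, 9)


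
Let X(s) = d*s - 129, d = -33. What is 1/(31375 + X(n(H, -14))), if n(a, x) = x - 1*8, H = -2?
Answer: 1/31972 ≈ 3.1277e-5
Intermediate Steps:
n(a, x) = -8 + x (n(a, x) = x - 8 = -8 + x)
X(s) = -129 - 33*s (X(s) = -33*s - 129 = -129 - 33*s)
1/(31375 + X(n(H, -14))) = 1/(31375 + (-129 - 33*(-8 - 14))) = 1/(31375 + (-129 - 33*(-22))) = 1/(31375 + (-129 + 726)) = 1/(31375 + 597) = 1/31972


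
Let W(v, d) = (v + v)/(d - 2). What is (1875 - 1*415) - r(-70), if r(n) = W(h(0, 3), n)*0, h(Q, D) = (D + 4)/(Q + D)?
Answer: 1460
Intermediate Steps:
h(Q, D) = (4 + D)/(D + Q)
W(v, d) = 2*v/(-2 + d) (W(v, d) = (2*v)/(-2 + d) = 2*v/(-2 + d))
r(n) = 0 (r(n) = (2*((4 + 3)/(3 + 0))/(-2 + n))*0 = (2*(7/3)/(-2 + n))*0 = (14/(3*(-2 + n)))*0 = 0)
(1875 - 1*415) - r(-70) = (1875 - 1*415) - 1*0 = (1875 - 415) + 0 = 1460 + 0 = 1460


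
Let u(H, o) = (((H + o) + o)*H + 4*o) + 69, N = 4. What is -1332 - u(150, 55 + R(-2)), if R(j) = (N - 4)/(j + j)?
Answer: -40621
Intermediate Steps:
R(j) = 0 (R(j) = (4 - 4)/(j + j) = 0/((2*j)) = 0*(1/(2*j)) = 0)
u(H, o) = 69 + 4*o + H*(H + 2*o) (u(H, o) = ((H + 2*o)*H + 4*o) + 69 = (H*(H + 2*o) + 4*o) + 69 = (4*o + H*(H + 2*o)) + 69 = 69 + 4*o + H*(H + 2*o))
-1332 - u(150, 55 + R(-2)) = -1332 - (69 + 150² + 4*(55 + 0) + 2*150*(55 + 0)) = -1332 - (69 + 22500 + 4*55 + 2*150*55) = -1332 - (69 + 22500 + 220 + 16500) = -1332 - 1*39289 = -1332 - 39289 = -40621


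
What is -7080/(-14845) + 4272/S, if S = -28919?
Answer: 28265736/85860511 ≈ 0.32921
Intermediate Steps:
-7080/(-14845) + 4272/S = -7080/(-14845) + 4272/(-28919) = -7080*(-1/14845) + 4272*(-1/28919) = 1416/2969 - 4272/28919 = 28265736/85860511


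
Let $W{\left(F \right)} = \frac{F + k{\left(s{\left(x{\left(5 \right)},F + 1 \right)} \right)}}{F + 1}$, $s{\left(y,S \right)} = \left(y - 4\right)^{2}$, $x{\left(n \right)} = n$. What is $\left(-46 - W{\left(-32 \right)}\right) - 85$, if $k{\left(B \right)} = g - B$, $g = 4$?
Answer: $- \frac{4090}{31} \approx -131.94$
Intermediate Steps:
$s{\left(y,S \right)} = \left(-4 + y\right)^{2}$
$k{\left(B \right)} = 4 - B$
$W{\left(F \right)} = \frac{3 + F}{1 + F}$ ($W{\left(F \right)} = \frac{F + \left(4 - \left(-4 + 5\right)^{2}\right)}{F + 1} = \frac{F + \left(4 - 1^{2}\right)}{1 + F} = \frac{F + \left(4 - 1\right)}{1 + F} = \frac{F + 3}{1 + F} = \frac{3 + F}{1 + F}$)
$\left(-46 - W{\left(-32 \right)}\right) - 85 = \left(-46 - \frac{3 - 32}{1 - 32}\right) - 85 = \left(-46 - \frac{1}{-31} \left(-29\right)\right) - 85 = \left(-46 - \left(- \frac{1}{31}\right) \left(-29\right)\right) - 85 = \left(-46 - \frac{29}{31}\right) - 85 = - \frac{1455}{31} - 85 = - \frac{4090}{31}$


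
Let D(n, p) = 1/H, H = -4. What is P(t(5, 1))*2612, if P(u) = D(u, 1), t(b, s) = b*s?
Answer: -653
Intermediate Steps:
D(n, p) = -¼ (D(n, p) = 1/(-4) = -¼)
P(u) = -¼
P(t(5, 1))*2612 = -¼*2612 = -653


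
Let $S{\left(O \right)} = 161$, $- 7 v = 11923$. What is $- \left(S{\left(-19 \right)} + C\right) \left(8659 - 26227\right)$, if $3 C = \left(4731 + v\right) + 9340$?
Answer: $\frac{526776480}{7} \approx 7.5254 \cdot 10^{7}$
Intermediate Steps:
$v = - \frac{11923}{7}$ ($v = \left(- \frac{1}{7}\right) 11923 = - \frac{11923}{7} \approx -1703.3$)
$C = \frac{28858}{7}$ ($C = \frac{\left(4731 - \frac{11923}{7}\right) + 9340}{3} = \frac{\frac{21194}{7} + 9340}{3} = \frac{1}{3} \cdot \frac{86574}{7} = \frac{28858}{7} \approx 4122.6$)
$- \left(S{\left(-19 \right)} + C\right) \left(8659 - 26227\right) = - \left(161 + \frac{28858}{7}\right) \left(8659 - 26227\right) = - \frac{29985 \left(-17568\right)}{7} = \left(-1\right) \left(- \frac{526776480}{7}\right) = \frac{526776480}{7}$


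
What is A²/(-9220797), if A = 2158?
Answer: -4656964/9220797 ≈ -0.50505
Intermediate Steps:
A²/(-9220797) = 2158²/(-9220797) = 4656964*(-1/9220797) = -4656964/9220797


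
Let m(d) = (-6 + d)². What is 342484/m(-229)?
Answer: 342484/55225 ≈ 6.2016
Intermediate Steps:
342484/m(-229) = 342484/((-6 - 229)²) = 342484/((-235)²) = 342484/55225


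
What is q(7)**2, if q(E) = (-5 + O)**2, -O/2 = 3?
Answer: 14641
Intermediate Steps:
O = -6 (O = -2*3 = -6)
q(E) = 121 (q(E) = (-5 - 6)**2 = (-11)**2 = 121)
q(7)**2 = 121**2 = 14641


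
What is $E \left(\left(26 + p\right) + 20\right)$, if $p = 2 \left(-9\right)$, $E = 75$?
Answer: $2100$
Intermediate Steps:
$p = -18$
$E \left(\left(26 + p\right) + 20\right) = 75 \left(\left(26 - 18\right) + 20\right) = 75 \left(8 + 20\right) = 75 \cdot 28 = 2100$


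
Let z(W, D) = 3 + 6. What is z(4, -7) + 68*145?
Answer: 9869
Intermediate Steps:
z(W, D) = 9
z(4, -7) + 68*145 = 9 + 68*145 = 9 + 9860 = 9869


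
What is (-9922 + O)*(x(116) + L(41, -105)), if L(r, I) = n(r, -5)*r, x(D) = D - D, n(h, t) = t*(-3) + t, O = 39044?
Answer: 11940020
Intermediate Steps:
n(h, t) = -2*t (n(h, t) = -3*t + t = -2*t)
x(D) = 0
L(r, I) = 10*r (L(r, I) = (-2*(-5))*r = 10*r)
(-9922 + O)*(x(116) + L(41, -105)) = (-9922 + 39044)*(0 + 10*41) = 29122*(0 + 410) = 29122*410 = 11940020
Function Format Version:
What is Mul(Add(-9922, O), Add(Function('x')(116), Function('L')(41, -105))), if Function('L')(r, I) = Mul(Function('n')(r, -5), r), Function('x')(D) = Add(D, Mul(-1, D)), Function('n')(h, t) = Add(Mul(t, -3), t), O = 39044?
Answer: 11940020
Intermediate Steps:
Function('n')(h, t) = Mul(-2, t) (Function('n')(h, t) = Add(Mul(-3, t), t) = Mul(-2, t))
Function('x')(D) = 0
Function('L')(r, I) = Mul(10, r) (Function('L')(r, I) = Mul(Mul(-2, -5), r) = Mul(10, r))
Mul(Add(-9922, O), Add(Function('x')(116), Function('L')(41, -105))) = Mul(Add(-9922, 39044), Add(0, Mul(10, 41))) = Mul(29122, Add(0, 410)) = Mul(29122, 410) = 11940020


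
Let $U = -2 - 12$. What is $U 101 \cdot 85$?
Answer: $-120190$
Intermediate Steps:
$U = -14$ ($U = -2 - 12 = -14$)
$U 101 \cdot 85 = \left(-14\right) 101 \cdot 85 = \left(-1414\right) 85 = -120190$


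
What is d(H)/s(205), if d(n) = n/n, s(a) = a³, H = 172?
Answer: 1/8615125 ≈ 1.1607e-7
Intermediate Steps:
d(n) = 1
d(H)/s(205) = 1/205³ = 1/8615125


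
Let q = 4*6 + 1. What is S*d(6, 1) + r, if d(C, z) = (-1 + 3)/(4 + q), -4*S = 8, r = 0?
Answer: -4/29 ≈ -0.13793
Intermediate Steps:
S = -2 (S = -¼*8 = -2)
q = 25 (q = 24 + 1 = 25)
d(C, z) = 2/29 (d(C, z) = (-1 + 3)/(4 + 25) = 2/29)
S*d(6, 1) + r = -2*2/29 + 0 = -4/29 + 0 = -4/29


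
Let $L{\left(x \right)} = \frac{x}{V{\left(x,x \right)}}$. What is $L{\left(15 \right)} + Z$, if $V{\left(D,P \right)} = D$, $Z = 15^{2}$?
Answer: $226$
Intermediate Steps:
$Z = 225$
$L{\left(x \right)} = 1$ ($L{\left(x \right)} = \frac{x}{x} = 1$)
$L{\left(15 \right)} + Z = 1 + 225 = 226$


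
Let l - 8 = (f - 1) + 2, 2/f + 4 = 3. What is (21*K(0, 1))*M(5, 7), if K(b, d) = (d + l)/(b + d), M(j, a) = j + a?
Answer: 2016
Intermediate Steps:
f = -2 (f = 2/(-4 + 3) = 2/(-1) = 2*(-1) = -2)
l = 7 (l = 8 + ((-2 - 1) + 2) = 8 + (-3 + 2) = 8 - 1 = 7)
M(j, a) = a + j
K(b, d) = (7 + d)/(b + d) (K(b, d) = (d + 7)/(b + d) = (7 + d)/(b + d))
(21*K(0, 1))*M(5, 7) = (21*((7 + 1)/(0 + 1)))*(7 + 5) = (21*(8/1))*12 = (21*(1*8))*12 = (21*8)*12 = 168*12 = 2016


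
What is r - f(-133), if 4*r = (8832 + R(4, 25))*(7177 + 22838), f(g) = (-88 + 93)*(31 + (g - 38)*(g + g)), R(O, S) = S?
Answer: 264932515/4 ≈ 6.6233e+7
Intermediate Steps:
f(g) = 155 + 10*g*(-38 + g) (f(g) = 5*(31 + (-38 + g)*(2*g)) = 5*(31 + 2*g*(-38 + g)) = 155 + 10*g*(-38 + g))
r = 265842855/4 (r = ((8832 + 25)*(7177 + 22838))/4 = (8857*30015)/4 = (1/4)*265842855 = 265842855/4 ≈ 6.6461e+7)
r - f(-133) = 265842855/4 - (155 - 380*(-133) + 10*(-133)**2) = 265842855/4 - (155 + 50540 + 10*17689) = 265842855/4 - (155 + 50540 + 176890) = 265842855/4 - 1*227585 = 265842855/4 - 227585 = 264932515/4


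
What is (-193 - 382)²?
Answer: 330625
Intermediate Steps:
(-193 - 382)² = (-575)² = 330625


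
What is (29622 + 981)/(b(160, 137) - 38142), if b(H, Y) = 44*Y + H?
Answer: -30603/31954 ≈ -0.95772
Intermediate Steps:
b(H, Y) = H + 44*Y
(29622 + 981)/(b(160, 137) - 38142) = (29622 + 981)/((160 + 44*137) - 38142) = 30603/((160 + 6028) - 38142) = 30603/(6188 - 38142) = 30603/(-31954) = 30603*(-1/31954) = -30603/31954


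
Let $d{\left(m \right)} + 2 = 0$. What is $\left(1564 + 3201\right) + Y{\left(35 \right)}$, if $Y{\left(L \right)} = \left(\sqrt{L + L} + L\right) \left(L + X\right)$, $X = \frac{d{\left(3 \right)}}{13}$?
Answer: $\frac{77800}{13} + \frac{453 \sqrt{70}}{13} \approx 6276.2$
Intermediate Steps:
$d{\left(m \right)} = -2$ ($d{\left(m \right)} = -2 + 0 = -2$)
$X = - \frac{2}{13} \approx -0.15385$
$Y{\left(L \right)} = \left(- \frac{2}{13} + L\right) \left(L + \sqrt{2} \sqrt{L}\right)$ ($Y{\left(L \right)} = \left(\sqrt{L + L} + L\right) \left(L - \frac{2}{13}\right) = \left(\sqrt{2 L} + L\right) \left(- \frac{2}{13} + L\right) = \left(\sqrt{2} \sqrt{L} + L\right) \left(- \frac{2}{13} + L\right) = \left(L + \sqrt{2} \sqrt{L}\right) \left(- \frac{2}{13} + L\right) = \left(- \frac{2}{13} + L\right) \left(L + \sqrt{2} \sqrt{L}\right)$)
$\left(1564 + 3201\right) + Y{\left(35 \right)} = \left(1564 + 3201\right) + \left(35^{2} - \frac{70}{13} + \sqrt{2} \cdot 35^{\frac{3}{2}} - \frac{2 \sqrt{2} \sqrt{35}}{13}\right) = 4765 + \left(1225 - \frac{70}{13} + \sqrt{2} \cdot 35 \sqrt{35} - \frac{2 \sqrt{70}}{13}\right) = 4765 + \left(1225 - \frac{70}{13} + 35 \sqrt{70} - \frac{2 \sqrt{70}}{13}\right) = 4765 + \left(\frac{15855}{13} + \frac{453 \sqrt{70}}{13}\right) = \frac{77800}{13} + \frac{453 \sqrt{70}}{13}$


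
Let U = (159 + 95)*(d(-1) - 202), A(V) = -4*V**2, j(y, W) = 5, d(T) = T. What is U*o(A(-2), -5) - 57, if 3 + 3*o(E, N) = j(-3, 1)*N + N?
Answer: 567125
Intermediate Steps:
U = -51562 (U = (159 + 95)*(-1 - 202) = 254*(-203) = -51562)
o(E, N) = -1 + 2*N (o(E, N) = -1 + (5*N + N)/3 = -1 + (6*N)/3 = -1 + 2*N)
U*o(A(-2), -5) - 57 = -51562*(-1 + 2*(-5)) - 57 = -51562*(-1 - 10) - 57 = -51562*(-11) - 57 = 567182 - 57 = 567125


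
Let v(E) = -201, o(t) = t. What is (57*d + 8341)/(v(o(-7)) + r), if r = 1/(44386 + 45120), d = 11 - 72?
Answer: -435357184/17990705 ≈ -24.199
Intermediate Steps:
d = -61
r = 1/89506 ≈ 1.1172e-5
(57*d + 8341)/(v(o(-7)) + r) = (57*(-61) + 8341)/(-201 + 1/89506) = (-3477 + 8341)/(-17990705/89506) = 4864*(-89506/17990705) = -435357184/17990705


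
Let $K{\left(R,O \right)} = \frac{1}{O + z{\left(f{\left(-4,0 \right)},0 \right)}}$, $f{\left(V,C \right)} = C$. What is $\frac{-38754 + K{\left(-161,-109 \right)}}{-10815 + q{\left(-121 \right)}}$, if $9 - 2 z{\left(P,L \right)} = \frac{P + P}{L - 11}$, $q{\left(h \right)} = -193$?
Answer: $\frac{2024897}{575168} \approx 3.5205$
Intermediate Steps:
$z{\left(P,L \right)} = \frac{9}{2} - \frac{P}{-11 + L}$ ($z{\left(P,L \right)} = \frac{9}{2} - \frac{\left(P + P\right) \frac{1}{L - 11}}{2} = \frac{9}{2} - \frac{2 P \frac{1}{-11 + L}}{2} = \frac{9}{2} - \frac{P}{-11 + L}$)
$K{\left(R,O \right)} = \frac{1}{\frac{9}{2} + O}$ ($K{\left(R,O \right)} = \frac{1}{O + \frac{-99 - 0 + 9 \cdot 0}{2 \left(-11 + 0\right)}} = \frac{1}{O + \frac{-99 + 0 + 0}{2 \left(-11\right)}} = \frac{1}{O + \frac{1}{2} \left(- \frac{1}{11}\right) \left(-99\right)} = \frac{1}{O + \frac{9}{2}} = \frac{1}{\frac{9}{2} + O}$)
$\frac{-38754 + K{\left(-161,-109 \right)}}{-10815 + q{\left(-121 \right)}} = \frac{-38754 + \frac{2}{9 + 2 \left(-109\right)}}{-10815 - 193} = \frac{-38754 + \frac{2}{9 - 218}}{-11008} = \left(-38754 + \frac{2}{-209}\right) \left(- \frac{1}{11008}\right) = \left(-38754 + 2 \left(- \frac{1}{209}\right)\right) \left(- \frac{1}{11008}\right) = \left(-38754 - \frac{2}{209}\right) \left(- \frac{1}{11008}\right) = \left(- \frac{8099588}{209}\right) \left(- \frac{1}{11008}\right) = \frac{2024897}{575168}$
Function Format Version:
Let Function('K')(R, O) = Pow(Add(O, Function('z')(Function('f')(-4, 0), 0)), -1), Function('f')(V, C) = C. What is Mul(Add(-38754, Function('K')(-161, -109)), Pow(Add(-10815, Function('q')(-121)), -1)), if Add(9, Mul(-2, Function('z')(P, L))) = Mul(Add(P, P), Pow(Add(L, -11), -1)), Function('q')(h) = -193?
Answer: Rational(2024897, 575168) ≈ 3.5205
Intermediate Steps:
Function('z')(P, L) = Add(Rational(9, 2), Mul(-1, P, Pow(Add(-11, L), -1))) (Function('z')(P, L) = Add(Rational(9, 2), Mul(Rational(-1, 2), Mul(Add(P, P), Pow(Add(L, -11), -1)))) = Add(Rational(9, 2), Mul(Rational(-1, 2), Mul(Mul(2, P), Pow(Add(-11, L), -1)))) = Add(Rational(9, 2), Mul(Rational(-1, 2), Mul(2, P, Pow(Add(-11, L), -1)))) = Add(Rational(9, 2), Mul(-1, P, Pow(Add(-11, L), -1))))
Function('K')(R, O) = Pow(Add(Rational(9, 2), O), -1) (Function('K')(R, O) = Pow(Add(O, Mul(Rational(1, 2), Pow(Add(-11, 0), -1), Add(-99, Mul(-2, 0), Mul(9, 0)))), -1) = Pow(Add(O, Mul(Rational(1, 2), Pow(-11, -1), Add(-99, 0, 0))), -1) = Pow(Add(O, Mul(Rational(1, 2), Rational(-1, 11), -99)), -1) = Pow(Add(O, Rational(9, 2)), -1) = Pow(Add(Rational(9, 2), O), -1))
Mul(Add(-38754, Function('K')(-161, -109)), Pow(Add(-10815, Function('q')(-121)), -1)) = Mul(Add(-38754, Mul(2, Pow(Add(9, Mul(2, -109)), -1))), Pow(Add(-10815, -193), -1)) = Mul(Add(-38754, Mul(2, Pow(Add(9, -218), -1))), Pow(-11008, -1)) = Mul(Add(-38754, Mul(2, Pow(-209, -1))), Rational(-1, 11008)) = Mul(Add(-38754, Mul(2, Rational(-1, 209))), Rational(-1, 11008)) = Mul(Add(-38754, Rational(-2, 209)), Rational(-1, 11008)) = Mul(Rational(-8099588, 209), Rational(-1, 11008)) = Rational(2024897, 575168)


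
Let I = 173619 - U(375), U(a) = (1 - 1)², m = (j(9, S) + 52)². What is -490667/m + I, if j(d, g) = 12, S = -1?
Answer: 710652757/4096 ≈ 1.7350e+5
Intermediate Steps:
m = 4096 (m = (12 + 52)² = 64² = 4096)
U(a) = 0 (U(a) = 0² = 0)
I = 173619 (I = 173619 - 1*0 = 173619 + 0 = 173619)
-490667/m + I = -490667/4096 + 173619 = 710652757/4096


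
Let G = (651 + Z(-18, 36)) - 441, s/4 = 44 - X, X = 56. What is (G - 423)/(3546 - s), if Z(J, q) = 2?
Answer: -211/3594 ≈ -0.058709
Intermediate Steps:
s = -48 (s = 4*(44 - 1*56) = 4*(44 - 56) = 4*(-12) = -48)
G = 212 (G = (651 + 2) - 441 = 653 - 441 = 212)
(G - 423)/(3546 - s) = (212 - 423)/(3546 - 1*(-48)) = -211/(3546 + 48) = -211/3594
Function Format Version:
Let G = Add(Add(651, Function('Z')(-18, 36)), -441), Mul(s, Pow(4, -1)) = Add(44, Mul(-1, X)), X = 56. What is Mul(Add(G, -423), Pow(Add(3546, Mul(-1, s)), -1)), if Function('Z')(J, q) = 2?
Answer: Rational(-211, 3594) ≈ -0.058709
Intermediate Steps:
s = -48 (s = Mul(4, Add(44, Mul(-1, 56))) = Mul(4, Add(44, -56)) = Mul(4, -12) = -48)
G = 212 (G = Add(Add(651, 2), -441) = Add(653, -441) = 212)
Mul(Add(G, -423), Pow(Add(3546, Mul(-1, s)), -1)) = Mul(Add(212, -423), Pow(Add(3546, Mul(-1, -48)), -1)) = Mul(-211, Pow(Add(3546, 48), -1)) = Mul(-211, Pow(3594, -1)) = Mul(-211, Rational(1, 3594)) = Rational(-211, 3594)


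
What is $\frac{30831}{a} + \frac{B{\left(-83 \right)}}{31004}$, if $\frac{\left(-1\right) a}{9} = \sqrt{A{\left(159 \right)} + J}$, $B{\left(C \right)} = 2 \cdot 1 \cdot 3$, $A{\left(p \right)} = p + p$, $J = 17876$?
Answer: $\frac{3}{15502} - \frac{10277 \sqrt{18194}}{54582} \approx -25.397$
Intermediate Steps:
$A{\left(p \right)} = 2 p$
$B{\left(C \right)} = 6$ ($B{\left(C \right)} = 2 \cdot 3 = 6$)
$a = - 9 \sqrt{18194}$ ($a = - 9 \sqrt{2 \cdot 159 + 17876} = - 9 \sqrt{318 + 17876} = - 9 \sqrt{18194} \approx -1214.0$)
$\frac{30831}{a} + \frac{B{\left(-83 \right)}}{31004} = \frac{30831}{\left(-9\right) \sqrt{18194}} + \frac{6}{31004} = 30831 \left(- \frac{\sqrt{18194}}{163746}\right) + 6 \cdot \frac{1}{31004} = - \frac{10277 \sqrt{18194}}{54582} + \frac{3}{15502} = \frac{3}{15502} - \frac{10277 \sqrt{18194}}{54582}$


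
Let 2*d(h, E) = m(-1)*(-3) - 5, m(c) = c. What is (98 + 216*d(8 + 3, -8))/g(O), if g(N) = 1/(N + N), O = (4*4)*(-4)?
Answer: 15104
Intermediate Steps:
d(h, E) = -1 (d(h, E) = (-1*(-3) - 5)/2 = (3 - 5)/2 = (1/2)*(-2) = -1)
O = -64 (O = 16*(-4) = -64)
g(N) = 1/(2*N)
(98 + 216*d(8 + 3, -8))/g(O) = (98 + 216*(-1))/(((1/2)/(-64))) = (98 - 216)/(((1/2)*(-1/64))) = -118/(-1/128) = -118*(-128) = 15104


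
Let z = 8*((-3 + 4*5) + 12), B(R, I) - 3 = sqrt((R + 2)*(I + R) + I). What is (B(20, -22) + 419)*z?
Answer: 97904 + 232*I*sqrt(66) ≈ 97904.0 + 1884.8*I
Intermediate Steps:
B(R, I) = 3 + sqrt(I + (2 + R)*(I + R)) (B(R, I) = 3 + sqrt((R + 2)*(I + R) + I) = 3 + sqrt((2 + R)*(I + R) + I) = 3 + sqrt(I + (2 + R)*(I + R)))
z = 232 (z = 8*((-3 + 20) + 12) = 8*(17 + 12) = 8*29 = 232)
(B(20, -22) + 419)*z = ((3 + sqrt(20**2 + 2*20 + 3*(-22) - 22*20)) + 419)*232 = ((3 + sqrt(400 + 40 - 66 - 440)) + 419)*232 = ((3 + sqrt(-66)) + 419)*232 = ((3 + I*sqrt(66)) + 419)*232 = (422 + I*sqrt(66))*232 = 97904 + 232*I*sqrt(66)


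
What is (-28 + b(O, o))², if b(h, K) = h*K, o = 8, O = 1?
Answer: 400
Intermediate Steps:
b(h, K) = K*h
(-28 + b(O, o))² = (-28 + 8*1)² = (-28 + 8)² = (-20)² = 400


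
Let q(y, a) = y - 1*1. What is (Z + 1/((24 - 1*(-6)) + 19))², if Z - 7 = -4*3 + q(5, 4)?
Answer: 2304/2401 ≈ 0.95960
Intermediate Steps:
q(y, a) = -1 + y (q(y, a) = y - 1 = -1 + y)
Z = -1 (Z = 7 + (-4*3 + (-1 + 5)) = 7 + (-12 + 4) = 7 - 8 = -1)
(Z + 1/((24 - 1*(-6)) + 19))² = (-1 + 1/((24 - 1*(-6)) + 19))² = (-1 + 1/((24 + 6) + 19))² = (-1 + 1/(30 + 19))² = (-1 + 1/49)² = (-48/49)² = 2304/2401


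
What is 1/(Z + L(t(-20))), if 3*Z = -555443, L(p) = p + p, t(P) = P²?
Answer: -3/553043 ≈ -5.4245e-6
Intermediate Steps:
L(p) = 2*p
Z = -555443/3 (Z = (⅓)*(-555443) = -555443/3 ≈ -1.8515e+5)
1/(Z + L(t(-20))) = 1/(-555443/3 + 2*(-20)²) = 1/(-555443/3 + 2*400) = 1/(-555443/3 + 800) = 1/(-553043/3) = -3/553043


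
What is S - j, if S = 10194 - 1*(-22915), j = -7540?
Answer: 40649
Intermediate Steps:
S = 33109 (S = 10194 + 22915 = 33109)
S - j = 33109 - 1*(-7540) = 33109 + 7540 = 40649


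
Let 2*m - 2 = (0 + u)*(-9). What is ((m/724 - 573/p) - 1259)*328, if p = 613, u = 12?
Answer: -45854945218/110953 ≈ -4.1328e+5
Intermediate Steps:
m = -53 (m = 1 + ((0 + 12)*(-9))/2 = 1 + (12*(-9))/2 = 1 + (½)*(-108) = 1 - 54 = -53)
((m/724 - 573/p) - 1259)*328 = ((-53/724 - 573/613) - 1259)*328 = (-447341/443812 - 1259)*328 = -559206649/443812*328 = -45854945218/110953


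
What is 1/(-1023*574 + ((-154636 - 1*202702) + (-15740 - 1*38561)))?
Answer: -1/998841 ≈ -1.0012e-6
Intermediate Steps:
1/(-1023*574 + ((-154636 - 1*202702) + (-15740 - 1*38561))) = 1/(-587202 + ((-154636 - 202702) + (-15740 - 38561))) = 1/(-587202 + (-357338 - 54301)) = 1/(-587202 - 411639) = 1/(-998841) = -1/998841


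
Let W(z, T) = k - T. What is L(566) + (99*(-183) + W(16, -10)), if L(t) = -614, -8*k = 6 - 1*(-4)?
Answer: -74889/4 ≈ -18722.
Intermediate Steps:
k = -5/4 (k = -(6 - 1*(-4))/8 = -(6 + 4)/8 = -⅛*10 = -5/4 ≈ -1.2500)
W(z, T) = -5/4 - T
L(566) + (99*(-183) + W(16, -10)) = -614 + (99*(-183) + (-5/4 - 1*(-10))) = -614 + (-18117 + (-5/4 + 10)) = -614 + (-18117 + 35/4) = -614 - 72433/4 = -74889/4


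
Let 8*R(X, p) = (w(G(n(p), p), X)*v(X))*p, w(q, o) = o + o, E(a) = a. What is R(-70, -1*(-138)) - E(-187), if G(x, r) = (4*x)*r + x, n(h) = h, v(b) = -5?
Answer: 12262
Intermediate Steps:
G(x, r) = x + 4*r*x (G(x, r) = 4*r*x + x = x + 4*r*x)
w(q, o) = 2*o
R(X, p) = -5*X*p/4 (R(X, p) = (((2*X)*(-5))*p)/8 = ((-10*X)*p)/8 = (-10*X*p)/8 = -5*X*p/4)
R(-70, -1*(-138)) - E(-187) = -5/4*(-70)*(-1*(-138)) - 1*(-187) = -5/4*(-70)*138 + 187 = 12075 + 187 = 12262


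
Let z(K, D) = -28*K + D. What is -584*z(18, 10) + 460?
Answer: 288956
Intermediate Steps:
z(K, D) = D - 28*K
-584*z(18, 10) + 460 = -584*(10 - 28*18) + 460 = -584*(10 - 504) + 460 = -584*(-494) + 460 = 288496 + 460 = 288956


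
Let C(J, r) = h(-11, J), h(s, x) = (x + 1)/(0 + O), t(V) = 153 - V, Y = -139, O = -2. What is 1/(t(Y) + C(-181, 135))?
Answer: 1/382 ≈ 0.0026178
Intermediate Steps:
h(s, x) = -½ - x/2 (h(s, x) = (x + 1)/(0 - 2) = (1 + x)/(-2) = (1 + x)*(-½) = -½ - x/2)
C(J, r) = -½ - J/2
1/(t(Y) + C(-181, 135)) = 1/((153 - 1*(-139)) + (-½ - ½*(-181))) = 1/((153 + 139) + (-½ + 181/2)) = 1/(292 + 90) = 1/382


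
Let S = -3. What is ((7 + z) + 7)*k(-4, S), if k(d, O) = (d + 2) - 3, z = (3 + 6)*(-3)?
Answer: 65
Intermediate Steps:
z = -27 (z = 9*(-3) = -27)
k(d, O) = -1 + d (k(d, O) = (2 + d) - 3 = -1 + d)
((7 + z) + 7)*k(-4, S) = ((7 - 27) + 7)*(-1 - 4) = (-20 + 7)*(-5) = -13*(-5) = 65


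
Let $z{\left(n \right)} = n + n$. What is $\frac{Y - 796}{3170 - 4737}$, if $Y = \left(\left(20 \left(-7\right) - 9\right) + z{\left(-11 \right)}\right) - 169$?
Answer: $\frac{1136}{1567} \approx 0.72495$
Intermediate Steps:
$z{\left(n \right)} = 2 n$
$Y = -340$ ($Y = \left(\left(20 \left(-7\right) - 9\right) + 2 \left(-11\right)\right) - 169 = \left(\left(-140 - 9\right) - 22\right) - 169 = \left(-149 - 22\right) - 169 = -171 - 169 = -340$)
$\frac{Y - 796}{3170 - 4737} = \frac{-340 - 796}{3170 - 4737} = - \frac{1136}{-1567} = \left(-1136\right) \left(- \frac{1}{1567}\right) = \frac{1136}{1567}$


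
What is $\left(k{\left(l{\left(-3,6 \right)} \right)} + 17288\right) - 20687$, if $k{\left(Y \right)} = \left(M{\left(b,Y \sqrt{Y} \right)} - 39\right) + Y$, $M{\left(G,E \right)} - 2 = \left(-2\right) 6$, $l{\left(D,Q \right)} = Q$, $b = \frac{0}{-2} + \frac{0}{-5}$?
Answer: $-3442$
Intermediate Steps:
$b = 0$ ($b = 0 \left(- \frac{1}{2}\right) + 0 \left(- \frac{1}{5}\right) = 0 + 0 = 0$)
$M{\left(G,E \right)} = -10$ ($M{\left(G,E \right)} = 2 - 12 = -10$)
$k{\left(Y \right)} = -49 + Y$ ($k{\left(Y \right)} = \left(-10 - 39\right) + Y = -49 + Y$)
$\left(k{\left(l{\left(-3,6 \right)} \right)} + 17288\right) - 20687 = \left(\left(-49 + 6\right) + 17288\right) - 20687 = \left(-43 + 17288\right) - 20687 = 17245 - 20687 = -3442$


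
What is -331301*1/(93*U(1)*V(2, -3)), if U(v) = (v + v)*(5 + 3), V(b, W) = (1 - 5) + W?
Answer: 331301/10416 ≈ 31.807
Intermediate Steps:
V(b, W) = -4 + W
U(v) = 16*v (U(v) = (2*v)*8 = 16*v)
-331301*1/(93*U(1)*V(2, -3)) = -331301*1/(1488*(-4 - 3)) = -331301/((93*(-7))*16) = -331301/((-651*16)) = -331301/(-10416) = -331301*(-1/10416) = 331301/10416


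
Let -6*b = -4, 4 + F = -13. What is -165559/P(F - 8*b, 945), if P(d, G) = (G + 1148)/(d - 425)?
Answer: 222180178/6279 ≈ 35385.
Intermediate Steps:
F = -17 (F = -4 - 13 = -17)
b = ⅔ (b = -⅙*(-4) = ⅔ ≈ 0.66667)
P(d, G) = (1148 + G)/(-425 + d)
-165559/P(F - 8*b, 945) = -165559*(-425 + (-17 - 8*⅔))/(1148 + 945) = -165559/(2093/(-425 + (-17 - 16/3))) = -165559/(2093/(-425 - 67/3)) = -165559/(2093/(-1342/3)) = -165559/((-3/1342*2093)) = -165559/(-6279/1342) = -165559*(-1342/6279) = 222180178/6279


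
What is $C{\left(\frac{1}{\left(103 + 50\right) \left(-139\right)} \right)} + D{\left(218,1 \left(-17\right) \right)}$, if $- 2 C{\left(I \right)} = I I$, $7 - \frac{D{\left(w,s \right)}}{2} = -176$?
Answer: $\frac{331072831547}{904570578} \approx 366.0$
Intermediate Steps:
$D{\left(w,s \right)} = 366$ ($D{\left(w,s \right)} = 14 - -352 = 14 + 352 = 366$)
$C{\left(I \right)} = - \frac{I^{2}}{2}$ ($C{\left(I \right)} = - \frac{I I}{2} = - \frac{I^{2}}{2}$)
$C{\left(\frac{1}{\left(103 + 50\right) \left(-139\right)} \right)} + D{\left(218,1 \left(-17\right) \right)} = - \frac{\left(\frac{1}{\left(103 + 50\right) \left(-139\right)}\right)^{2}}{2} + 366 = - \frac{\left(\frac{1}{153} \left(- \frac{1}{139}\right)\right)^{2}}{2} + 366 = - \frac{\left(- \frac{1}{21267}\right)^{2}}{2} + 366 = \left(- \frac{1}{2}\right) \frac{1}{452285289} + 366 = - \frac{1}{904570578} + 366 = \frac{331072831547}{904570578}$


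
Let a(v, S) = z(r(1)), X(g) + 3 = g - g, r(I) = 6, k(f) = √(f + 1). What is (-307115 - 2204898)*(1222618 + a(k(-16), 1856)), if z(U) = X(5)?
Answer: -3071224773995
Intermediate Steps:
k(f) = √(1 + f)
X(g) = -3 (X(g) = -3 + (g - g) = -3 + 0 = -3)
z(U) = -3
a(v, S) = -3
(-307115 - 2204898)*(1222618 + a(k(-16), 1856)) = (-307115 - 2204898)*(1222618 - 3) = -2512013*1222615 = -3071224773995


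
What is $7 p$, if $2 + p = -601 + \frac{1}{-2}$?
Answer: $- \frac{8449}{2} \approx -4224.5$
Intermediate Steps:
$p = - \frac{1207}{2}$ ($p = -2 - \left(601 - \frac{1}{-2}\right) = -2 - \frac{1203}{2} = - \frac{1207}{2} \approx -603.5$)
$7 p = 7 \left(- \frac{1207}{2}\right) = - \frac{8449}{2}$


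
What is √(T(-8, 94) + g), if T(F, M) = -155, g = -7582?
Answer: I*√7737 ≈ 87.96*I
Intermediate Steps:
√(T(-8, 94) + g) = √(-155 - 7582) = √(-7737) = I*√7737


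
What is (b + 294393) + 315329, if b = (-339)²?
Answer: 724643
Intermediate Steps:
b = 114921
(b + 294393) + 315329 = (114921 + 294393) + 315329 = 409314 + 315329 = 724643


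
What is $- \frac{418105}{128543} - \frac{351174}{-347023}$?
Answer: $- \frac{99951091933}{44607377489} \approx -2.2407$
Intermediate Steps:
$- \frac{418105}{128543} - \frac{351174}{-347023} = \left(-418105\right) \frac{1}{128543} - - \frac{351174}{347023} = - \frac{418105}{128543} + \frac{351174}{347023} = - \frac{99951091933}{44607377489}$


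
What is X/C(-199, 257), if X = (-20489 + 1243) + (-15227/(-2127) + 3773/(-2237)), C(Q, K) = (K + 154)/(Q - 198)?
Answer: 36344689283222/1955578689 ≈ 18585.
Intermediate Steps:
C(Q, K) = (154 + K)/(-198 + Q)
X = -91548335726/4758099 (X = -19246 + (-15227*(-1/2127) + 3773*(-1/2237)) = -19246 + (15227/2127 - 3773/2237) = -19246 + 26037628/4758099 = -91548335726/4758099 ≈ -19241.)
X/C(-199, 257) = -91548335726*(-198 - 199)/(154 + 257)/4758099 = -91548335726/(4758099*(411/(-397))) = -91548335726/(4758099*((-1/397*411))) = -91548335726/(4758099*(-411/397)) = -91548335726/4758099*(-397/411) = 36344689283222/1955578689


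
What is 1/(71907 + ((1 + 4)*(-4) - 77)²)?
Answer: 1/81316 ≈ 1.2298e-5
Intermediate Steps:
1/(71907 + ((1 + 4)*(-4) - 77)²) = 1/(71907 + (5*(-4) - 77)²) = 1/(71907 + (-20 - 77)²) = 1/(71907 + (-97)²) = 1/(71907 + 9409) = 1/81316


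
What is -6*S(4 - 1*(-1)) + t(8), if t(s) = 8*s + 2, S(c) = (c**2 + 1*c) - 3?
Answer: -96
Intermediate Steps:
S(c) = -3 + c + c**2 (S(c) = (c**2 + c) - 3 = (c + c**2) - 3 = -3 + c + c**2)
t(s) = 2 + 8*s
-6*S(4 - 1*(-1)) + t(8) = -6*(-3 + (4 - 1*(-1)) + (4 - 1*(-1))**2) + (2 + 8*8) = -6*(-3 + (4 + 1) + (4 + 1)**2) + (2 + 64) = -6*(-3 + 5 + 5**2) + 66 = -6*(-3 + 5 + 25) + 66 = -6*27 + 66 = -162 + 66 = -96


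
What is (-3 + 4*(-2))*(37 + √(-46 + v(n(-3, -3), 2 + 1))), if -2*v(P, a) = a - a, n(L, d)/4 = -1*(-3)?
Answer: -407 - 11*I*√46 ≈ -407.0 - 74.606*I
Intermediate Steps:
n(L, d) = 12 (n(L, d) = 4*(-1*(-3)) = 4*3 = 12)
v(P, a) = 0 (v(P, a) = -(a - a)/2 = -½*0 = 0)
(-3 + 4*(-2))*(37 + √(-46 + v(n(-3, -3), 2 + 1))) = (-3 + 4*(-2))*(37 + √(-46 + 0)) = (-3 - 8)*(37 + √(-46)) = -11*(37 + I*√46) = -407 - 11*I*√46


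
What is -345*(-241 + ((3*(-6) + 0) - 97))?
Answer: 122820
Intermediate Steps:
-345*(-241 + ((3*(-6) + 0) - 97)) = -345*(-241 + ((-18 + 0) - 97)) = -345*(-241 + (-18 - 97)) = -345*(-241 - 115) = -345*(-356) = 122820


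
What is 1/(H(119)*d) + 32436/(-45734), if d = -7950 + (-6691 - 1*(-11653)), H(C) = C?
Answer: -5766689563/8130864924 ≈ -0.70923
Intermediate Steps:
d = -2988 (d = -7950 + (-6691 + 11653) = -7950 + 4962 = -2988)
1/(H(119)*d) + 32436/(-45734) = 1/(119*(-2988)) + 32436/(-45734) = (1/119)*(-1/2988) + 32436*(-1/45734) = -1/355572 - 16218/22867 = -5766689563/8130864924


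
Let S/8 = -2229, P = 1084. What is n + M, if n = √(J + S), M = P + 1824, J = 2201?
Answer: 2908 + 7*I*√319 ≈ 2908.0 + 125.02*I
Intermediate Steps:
S = -17832 (S = 8*(-2229) = -17832)
M = 2908 (M = 1084 + 1824 = 2908)
n = 7*I*√319 (n = √(2201 - 17832) = √(-15631) = 7*I*√319 ≈ 125.02*I)
n + M = 7*I*√319 + 2908 = 2908 + 7*I*√319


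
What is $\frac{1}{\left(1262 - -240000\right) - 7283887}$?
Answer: $- \frac{1}{7042625} \approx -1.4199 \cdot 10^{-7}$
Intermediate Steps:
$\frac{1}{\left(1262 - -240000\right) - 7283887} = \frac{1}{\left(1262 + 240000\right) - 7283887} = \frac{1}{241262 - 7283887} = \frac{1}{-7042625} = - \frac{1}{7042625}$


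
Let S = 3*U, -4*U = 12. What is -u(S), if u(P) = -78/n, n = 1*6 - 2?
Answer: 39/2 ≈ 19.500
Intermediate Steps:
U = -3 (U = -¼*12 = -3)
n = 4 (n = 6 - 2 = 4)
S = -9 (S = 3*(-3) = -9)
u(P) = -39/2 (u(P) = -78/4 = -78*¼ = -39/2)
-u(S) = -1*(-39/2) = 39/2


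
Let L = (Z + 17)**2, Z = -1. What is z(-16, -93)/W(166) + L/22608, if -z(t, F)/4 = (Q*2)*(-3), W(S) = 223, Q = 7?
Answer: 240952/315099 ≈ 0.76469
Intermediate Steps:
L = 256 (L = (-1 + 17)**2 = 16**2 = 256)
z(t, F) = 168 (z(t, F) = -4*7*2*(-3) = -56*(-3) = -4*(-42) = 168)
z(-16, -93)/W(166) + L/22608 = 168/223 + 256/22608 = 168*(1/223) + 256*(1/22608) = 168/223 + 16/1413 = 240952/315099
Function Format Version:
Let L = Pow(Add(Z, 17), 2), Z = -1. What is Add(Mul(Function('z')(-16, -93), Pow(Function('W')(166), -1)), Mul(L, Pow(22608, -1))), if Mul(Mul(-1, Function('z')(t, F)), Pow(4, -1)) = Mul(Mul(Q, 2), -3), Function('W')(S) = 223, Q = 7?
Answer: Rational(240952, 315099) ≈ 0.76469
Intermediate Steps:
L = 256 (L = Pow(Add(-1, 17), 2) = Pow(16, 2) = 256)
Function('z')(t, F) = 168 (Function('z')(t, F) = Mul(-4, Mul(Mul(7, 2), -3)) = Mul(-4, Mul(14, -3)) = Mul(-4, -42) = 168)
Add(Mul(Function('z')(-16, -93), Pow(Function('W')(166), -1)), Mul(L, Pow(22608, -1))) = Add(Mul(168, Pow(223, -1)), Mul(256, Pow(22608, -1))) = Add(Mul(168, Rational(1, 223)), Mul(256, Rational(1, 22608))) = Add(Rational(168, 223), Rational(16, 1413)) = Rational(240952, 315099)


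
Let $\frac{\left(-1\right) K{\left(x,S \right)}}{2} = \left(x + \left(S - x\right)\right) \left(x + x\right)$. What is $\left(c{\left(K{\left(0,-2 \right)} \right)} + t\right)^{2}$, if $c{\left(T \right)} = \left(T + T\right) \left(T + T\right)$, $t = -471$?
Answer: $221841$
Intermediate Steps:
$K{\left(x,S \right)} = - 4 S x$ ($K{\left(x,S \right)} = - 2 \left(x + \left(S - x\right)\right) \left(x + x\right) = - 2 S 2 x = - 2 \cdot 2 S x = - 4 S x$)
$c{\left(T \right)} = 4 T^{2}$ ($c{\left(T \right)} = 2 T 2 T = 4 T^{2}$)
$\left(c{\left(K{\left(0,-2 \right)} \right)} + t\right)^{2} = \left(4 \left(\left(-4\right) \left(-2\right) 0\right)^{2} - 471\right)^{2} = \left(4 \cdot 0^{2} - 471\right)^{2} = \left(4 \cdot 0 - 471\right)^{2} = \left(0 - 471\right)^{2} = \left(-471\right)^{2} = 221841$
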